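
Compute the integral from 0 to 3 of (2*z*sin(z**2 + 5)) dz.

Let u = z**2 + 5, so du = 2*z dz. When z = 0, u = 5; when z = 3, u = 14.
The integral becomes ∫ sin(u) du from 5 to 14, with antiderivative -cos(u).
Back in z: F(z) = -cos(z**2 + 5).
Then F(3) - F(0) = (-cos(14)) - (-cos(5)) = -cos(14) + cos(5).

-cos(14) + cos(5)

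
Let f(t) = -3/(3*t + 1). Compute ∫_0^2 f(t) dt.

An antiderivative is F(t) = -log(3*t + 1).
Then F(2) - F(0) = (-log(7)) - (0) = -log(7).

-log(7)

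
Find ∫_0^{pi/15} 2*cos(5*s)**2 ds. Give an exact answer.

Use the identity cos^2(5*s) = (1 + cos(10*s))/2.
An antiderivative is F(s) = s + sin(10*s)/10.
Then F(pi/15) - F(0) = (sqrt(3)/20 + pi/15) - (0) = sqrt(3)/20 + pi/15.

sqrt(3)/20 + pi/15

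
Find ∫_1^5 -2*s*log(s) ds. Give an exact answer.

12 - 25*log(5)

Integrate by parts once (u = ln s, dv = -2*s ds).
An antiderivative is F(s) = -s**2*(2*log(s) - 1)/2.
Then F(5) - F(1) = (25/2 - 25*log(5)) - (1/2) = 12 - 25*log(5).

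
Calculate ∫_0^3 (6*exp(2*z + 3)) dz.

-3*(1 - exp(6))*exp(3)

Let u = 2*z + 3, so du = 2 dz. When z = 0, u = 3; when z = 3, u = 9.
The integral becomes 3·∫ exp(u) du from 3 to 9, with antiderivative 3*exp(u).
Back in z: F(z) = 3*exp(2*z + 3).
Then F(3) - F(0) = (3*exp(9)) - (3*exp(3)) = -3*(1 - exp(6))*exp(3).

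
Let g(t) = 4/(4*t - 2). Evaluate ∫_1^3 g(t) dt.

An antiderivative is F(t) = log(4*t - 2).
Then F(3) - F(1) = (log(10)) - (log(2)) = log(5).

log(5)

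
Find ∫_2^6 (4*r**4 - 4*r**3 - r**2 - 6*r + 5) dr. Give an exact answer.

By the power rule, an antiderivative is F(r) = 4*r**5/5 - r**4 - r**3/3 - 3*r**2 + 5*r.
Then F(6) - F(2) = (23874/5) - (74/15) = 71548/15.

71548/15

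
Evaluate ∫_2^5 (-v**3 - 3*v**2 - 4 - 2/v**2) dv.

By the power rule, an antiderivative is F(v) = -v**4/4 - v**3 - 4*v + 2/v.
Then F(5) - F(2) = (-6017/20) - (-19) = -5637/20.

-5637/20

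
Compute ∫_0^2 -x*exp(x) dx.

-exp(2) - 1

Integrate by parts once (u = x, dv = -exp(x) dx).
An antiderivative is F(x) = (-x + 1)*exp(x).
Then F(2) - F(0) = (-exp(2)) - (1) = -exp(2) - 1.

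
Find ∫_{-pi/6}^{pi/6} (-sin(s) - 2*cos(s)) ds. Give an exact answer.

-2

An antiderivative is F(s) = -2*sin(s) + cos(s).
Then F(pi/6) - F(-pi/6) = (-1 + sqrt(3)/2) - (sqrt(3)/2 + 1) = -2.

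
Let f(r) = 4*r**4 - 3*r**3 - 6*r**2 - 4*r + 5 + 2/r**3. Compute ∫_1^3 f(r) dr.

3442/45

By the power rule, an antiderivative is F(r) = 4*r**5/5 - 3*r**4/4 - 2*r**3 - 2*r**2 + 5*r - 1/r**2.
Then F(3) - F(1) = (13777/180) - (1/20) = 3442/45.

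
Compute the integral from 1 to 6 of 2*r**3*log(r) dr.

-1295/8 + 648*log(2) + 648*log(3)

Integrate by parts once (u = ln r, dv = 2*r**3 dr).
An antiderivative is F(r) = r**4*(4*log(r) - 1)/8.
Then F(6) - F(1) = (-162 + 648*log(2) + 648*log(3)) - (-1/8) = -1295/8 + 648*log(2) + 648*log(3).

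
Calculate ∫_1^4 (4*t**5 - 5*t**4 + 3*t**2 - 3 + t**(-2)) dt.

7047/4

By the power rule, an antiderivative is F(t) = 2*t**6/3 - t**5 + t**3 - 3*t - 1/t.
Then F(4) - F(1) = (21101/12) - (-10/3) = 7047/4.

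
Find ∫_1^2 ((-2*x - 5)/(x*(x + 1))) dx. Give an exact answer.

Factor the denominator: x**2 + x = (x + 1)x.
Partial fractions: (-2*x - 5)/(x*(x + 1)) = 3/(x + 1) - 5/x.
An antiderivative is F(x) = -5*log(x) + 3*log(x + 1).
Then F(2) - F(1) = (log(27/32)) - (log(8)) = -8*log(2) + 3*log(3).

-8*log(2) + 3*log(3)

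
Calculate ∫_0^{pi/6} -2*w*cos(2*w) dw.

Integrate by parts once (u = w, dv = -2*cos(2*w) dw).
An antiderivative is F(w) = -w*sin(2*w) - cos(2*w)/2.
Then F(pi/6) - F(0) = (-sqrt(3)*pi/12 - 1/4) - (-1/2) = -sqrt(3)*pi/12 + 1/4.

-sqrt(3)*pi/12 + 1/4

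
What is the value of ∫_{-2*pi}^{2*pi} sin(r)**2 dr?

Use the identity sin^2(r) = (1 - cos(2*r))/2.
An antiderivative is F(r) = r/2 - sin(2*r)/4.
Then F(2*pi) - F(-2*pi) = (pi) - (-pi) = 2*pi.

2*pi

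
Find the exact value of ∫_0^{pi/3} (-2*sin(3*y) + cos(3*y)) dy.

An antiderivative is F(y) = sin(3*y)/3 + 2*cos(3*y)/3.
Then F(pi/3) - F(0) = (-2/3) - (2/3) = -4/3.

-4/3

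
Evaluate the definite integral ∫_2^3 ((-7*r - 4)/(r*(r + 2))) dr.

Factor the denominator: r**2 + 2*r = (r + 2)r.
Partial fractions: (-7*r - 4)/(r*(r + 2)) = -5/(r + 2) - 2/r.
An antiderivative is F(r) = -2*log(r) - 5*log(r + 2).
Then F(3) - F(2) = (-5*log(5) - 2*log(3)) - (-12*log(2)) = -5*log(5) - 2*log(3) + 12*log(2).

-5*log(5) - 2*log(3) + 12*log(2)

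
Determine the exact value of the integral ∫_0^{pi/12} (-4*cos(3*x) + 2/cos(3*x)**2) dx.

An antiderivative is F(x) = -4*sin(3*x)/3 + 2*tan(3*x)/3.
Then F(pi/12) - F(0) = (2/3 - 2*sqrt(2)/3) - (0) = 2/3 - 2*sqrt(2)/3.

2/3 - 2*sqrt(2)/3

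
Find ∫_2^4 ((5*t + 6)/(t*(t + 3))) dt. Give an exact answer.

-3*log(5) + 2*log(2) + 3*log(7)

Factor the denominator: t**2 + 3*t = (t + 3)t.
Partial fractions: (5*t + 6)/(t*(t + 3)) = 3/(t + 3) + 2/t.
An antiderivative is F(t) = 2*log(t) + 3*log(t + 3).
Then F(4) - F(2) = (4*log(2) + 3*log(7)) - (2*log(2) + 3*log(5)) = -3*log(5) + 2*log(2) + 3*log(7).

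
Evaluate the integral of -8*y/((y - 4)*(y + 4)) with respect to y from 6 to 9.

Factor the denominator: y**2 - 16 = (y + 4)(y - 4).
Partial fractions: -8*y/((y - 4)*(y + 4)) = -4/(y + 4) - 4/(y - 4).
An antiderivative is F(y) = -4*log(y - 4) - 4*log(y + 4).
Then F(9) - F(6) = (-4*log(13) - 4*log(5)) - (-4*log(5) - 8*log(2)) = -4*log(13) + 8*log(2).

-4*log(13) + 8*log(2)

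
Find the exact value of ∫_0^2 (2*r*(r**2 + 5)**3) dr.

Let u = r**2 + 5, so du = 2*r dr. When r = 0, u = 5; when r = 2, u = 9.
The integral becomes ∫ u**3 du from 5 to 9, with antiderivative u**4/4.
Back in r: F(r) = (r**2 + 5)**4/4.
Then F(2) - F(0) = (6561/4) - (625/4) = 1484.

1484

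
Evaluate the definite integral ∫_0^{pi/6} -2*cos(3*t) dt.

-2/3

An antiderivative is F(t) = -2*sin(3*t)/3.
Then F(pi/6) - F(0) = (-2/3) - (0) = -2/3.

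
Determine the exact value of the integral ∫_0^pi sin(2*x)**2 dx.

Use the identity sin^2(2*x) = (1 - cos(4*x))/2.
An antiderivative is F(x) = x/2 - sin(4*x)/8.
Then F(pi) - F(0) = (pi/2) - (0) = pi/2.

pi/2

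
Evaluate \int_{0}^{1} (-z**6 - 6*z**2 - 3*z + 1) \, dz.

-37/14

By the power rule, an antiderivative is F(z) = -z**7/7 - 2*z**3 - 3*z**2/2 + z.
Then F(1) - F(0) = (-37/14) - (0) = -37/14.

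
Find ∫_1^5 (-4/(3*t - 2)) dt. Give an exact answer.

An antiderivative is F(t) = -4*log(3*t - 2)/3.
Then F(5) - F(1) = (-4*log(13)/3) - (0) = -4*log(13)/3.

-4*log(13)/3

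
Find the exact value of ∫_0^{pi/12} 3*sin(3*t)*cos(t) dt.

15/16 - 3*sqrt(3)/8

Use the identity sin(3*t)cos(t) = [sin(4*t) + sin(2*t)]/2.
An antiderivative is F(t) = -3*cos(2*t)/4 - 3*cos(4*t)/8.
Then F(pi/12) - F(0) = (-3*sqrt(3)/8 - 3/16) - (-9/8) = 15/16 - 3*sqrt(3)/8.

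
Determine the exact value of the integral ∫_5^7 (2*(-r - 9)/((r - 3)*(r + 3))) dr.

Factor the denominator: r**2 - 9 = (r + 3)(r - 3).
Partial fractions: 2*(-r - 9)/((r - 3)*(r + 3)) = 2/(r + 3) - 4/(r - 3).
An antiderivative is F(r) = -4*log(r - 3) + 2*log(r + 3).
Then F(7) - F(5) = (log(25/64)) - (log(4)) = -8*log(2) + 2*log(5).

-8*log(2) + 2*log(5)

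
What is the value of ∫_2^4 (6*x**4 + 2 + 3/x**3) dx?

191149/160

By the power rule, an antiderivative is F(x) = 6*x**5/5 + 2*x - 3/(2*x**2).
Then F(4) - F(2) = (197873/160) - (1681/40) = 191149/160.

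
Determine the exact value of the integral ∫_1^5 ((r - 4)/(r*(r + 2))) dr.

-3*log(3) - 2*log(5) + 3*log(7)

Factor the denominator: r**2 + 2*r = (r + 2)r.
Partial fractions: (r - 4)/(r*(r + 2)) = 3/(r + 2) - 2/r.
An antiderivative is F(r) = -2*log(r) + 3*log(r + 2).
Then F(5) - F(1) = (-2*log(5) + 3*log(7)) - (log(27)) = -3*log(3) - 2*log(5) + 3*log(7).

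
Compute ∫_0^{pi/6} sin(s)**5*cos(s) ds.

1/384

Let u = sin(s), so du = cos(s) ds. When s = 0, u = 0; when s = pi/6, u = 1/2.
The integral becomes ∫ u**5 du from 0 to 1/2, with antiderivative u**6/6.
Back in s: F(s) = sin(s)**6/6.
Then F(pi/6) - F(0) = (1/384) - (0) = 1/384.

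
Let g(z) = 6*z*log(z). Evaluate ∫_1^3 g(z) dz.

Integrate by parts once (u = ln z, dv = 6*z dz).
An antiderivative is F(z) = 3*z**2*(2*log(z) - 1)/2.
Then F(3) - F(1) = (-27/2 + 27*log(3)) - (-3/2) = -12 + 27*log(3).

-12 + 27*log(3)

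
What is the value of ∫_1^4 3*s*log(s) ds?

Integrate by parts once (u = ln s, dv = 3*s ds).
An antiderivative is F(s) = 3*s**2*(2*log(s) - 1)/4.
Then F(4) - F(1) = (-12 + 48*log(2)) - (-3/4) = -45/4 + 48*log(2).

-45/4 + 48*log(2)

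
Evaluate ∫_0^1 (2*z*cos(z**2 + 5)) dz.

Let u = z**2 + 5, so du = 2*z dz. When z = 0, u = 5; when z = 1, u = 6.
The integral becomes ∫ cos(u) du from 5 to 6, with antiderivative sin(u).
Back in z: F(z) = sin(z**2 + 5).
Then F(1) - F(0) = (sin(6)) - (sin(5)) = sin(6) - sin(5).

sin(6) - sin(5)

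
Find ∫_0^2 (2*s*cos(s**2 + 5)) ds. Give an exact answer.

sin(9) - sin(5)

Let u = s**2 + 5, so du = 2*s ds. When s = 0, u = 5; when s = 2, u = 9.
The integral becomes ∫ cos(u) du from 5 to 9, with antiderivative sin(u).
Back in s: F(s) = sin(s**2 + 5).
Then F(2) - F(0) = (sin(9)) - (sin(5)) = sin(9) - sin(5).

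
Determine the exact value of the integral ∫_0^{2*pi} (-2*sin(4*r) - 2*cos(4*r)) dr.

An antiderivative is F(r) = -sin(4*r)/2 + cos(4*r)/2.
Then F(2*pi) - F(0) = (1/2) - (1/2) = 0.

0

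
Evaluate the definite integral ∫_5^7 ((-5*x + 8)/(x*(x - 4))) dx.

Factor the denominator: x**2 - 4*x = x(x - 4).
Partial fractions: (-5*x + 8)/(x*(x - 4)) = -2/x - 3/(x - 4).
An antiderivative is F(x) = -2*log(x) - 3*log(x - 4).
Then F(7) - F(5) = (-2*log(7) - 3*log(3)) - (-log(25)) = -2*log(7) - 3*log(3) + 2*log(5).

-2*log(7) - 3*log(3) + 2*log(5)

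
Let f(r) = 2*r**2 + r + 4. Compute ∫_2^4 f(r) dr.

By the power rule, an antiderivative is F(r) = 2*r**3/3 + r**2/2 + 4*r.
Then F(4) - F(2) = (200/3) - (46/3) = 154/3.

154/3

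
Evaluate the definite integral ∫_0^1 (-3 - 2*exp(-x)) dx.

-5 + 2*exp(-1)

An antiderivative is F(x) = -3*x + 2*exp(-x).
Then F(1) - F(0) = (-3 + 2*exp(-1)) - (2) = -5 + 2*exp(-1).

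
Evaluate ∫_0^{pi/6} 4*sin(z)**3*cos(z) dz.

Let u = sin(z), so du = cos(z) dz. When z = 0, u = 0; when z = pi/6, u = 1/2.
The integral becomes 4·∫ u**3 du from 0 to 1/2, with antiderivative u**4.
Back in z: F(z) = sin(z)**4.
Then F(pi/6) - F(0) = (1/16) - (0) = 1/16.

1/16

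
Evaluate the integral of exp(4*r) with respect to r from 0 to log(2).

15/4

Let u = exp(r), so du = exp(r) dr. When r = 0, u = 1; when r = log(2), u = 2.
The integral becomes ∫ u**3 du from 1 to 2, with antiderivative u**4/4.
Back in r: F(r) = exp(4*r)/4.
Then F(log(2)) - F(0) = (4) - (1/4) = 15/4.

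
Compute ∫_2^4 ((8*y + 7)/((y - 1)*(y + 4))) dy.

-2*log(3) + 10*log(2)

Factor the denominator: y**2 + 3*y - 4 = (y + 4)(y - 1).
Partial fractions: (8*y + 7)/((y - 1)*(y + 4)) = 5/(y + 4) + 3/(y - 1).
An antiderivative is F(y) = 3*log(y - 1) + 5*log(y + 4).
Then F(4) - F(2) = (3*log(3) + 15*log(2)) - (5*log(2) + 5*log(3)) = -2*log(3) + 10*log(2).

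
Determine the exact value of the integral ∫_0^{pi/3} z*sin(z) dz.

Integrate by parts once (u = z, dv = sin(z) dz).
An antiderivative is F(z) = -z*cos(z) + sin(z).
Then F(pi/3) - F(0) = (-pi/6 + sqrt(3)/2) - (0) = -pi/6 + sqrt(3)/2.

-pi/6 + sqrt(3)/2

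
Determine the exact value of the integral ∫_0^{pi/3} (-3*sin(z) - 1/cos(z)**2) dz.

An antiderivative is F(z) = 3*cos(z) - tan(z).
Then F(pi/3) - F(0) = (3/2 - sqrt(3)) - (3) = -sqrt(3) - 3/2.

-sqrt(3) - 3/2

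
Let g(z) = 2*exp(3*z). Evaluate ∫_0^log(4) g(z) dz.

42

Let u = exp(z), so du = exp(z) dz. When z = 0, u = 1; when z = log(4), u = 4.
The integral becomes 2·∫ u**2 du from 1 to 4, with antiderivative 2*u**3/3.
Back in z: F(z) = 2*exp(3*z)/3.
Then F(log(4)) - F(0) = (128/3) - (2/3) = 42.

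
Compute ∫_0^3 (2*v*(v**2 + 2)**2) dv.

441

Let u = v**2 + 2, so du = 2*v dv. When v = 0, u = 2; when v = 3, u = 11.
The integral becomes ∫ u**2 du from 2 to 11, with antiderivative u**3/3.
Back in v: F(v) = (v**2 + 2)**3/3.
Then F(3) - F(0) = (1331/3) - (8/3) = 441.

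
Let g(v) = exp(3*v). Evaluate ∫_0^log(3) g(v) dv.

26/3

Let u = exp(v), so du = exp(v) dv. When v = 0, u = 1; when v = log(3), u = 3.
The integral becomes ∫ u**2 du from 1 to 3, with antiderivative u**3/3.
Back in v: F(v) = exp(3*v)/3.
Then F(log(3)) - F(0) = (9) - (1/3) = 26/3.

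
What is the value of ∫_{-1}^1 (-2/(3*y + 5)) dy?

An antiderivative is F(y) = -2*log(3*y + 5)/3.
Then F(1) - F(-1) = (-log(4)) - (-2*log(2)/3) = -4*log(2)/3.

-4*log(2)/3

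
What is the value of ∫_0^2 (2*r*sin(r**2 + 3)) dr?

cos(3) - cos(7)

Let u = r**2 + 3, so du = 2*r dr. When r = 0, u = 3; when r = 2, u = 7.
The integral becomes ∫ sin(u) du from 3 to 7, with antiderivative -cos(u).
Back in r: F(r) = -cos(r**2 + 3).
Then F(2) - F(0) = (-cos(7)) - (-cos(3)) = cos(3) - cos(7).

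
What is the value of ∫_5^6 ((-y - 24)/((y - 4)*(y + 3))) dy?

Factor the denominator: y**2 - y - 12 = (y + 3)(y - 4).
Partial fractions: (-y - 24)/((y - 4)*(y + 3)) = 3/(y + 3) - 4/(y - 4).
An antiderivative is F(y) = -4*log(y - 4) + 3*log(y + 3).
Then F(6) - F(5) = (-4*log(2) + 6*log(3)) - (9*log(2)) = -13*log(2) + 6*log(3).

-13*log(2) + 6*log(3)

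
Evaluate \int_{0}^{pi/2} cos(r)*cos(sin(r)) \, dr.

Let u = sin(r), so du = cos(r) dr. When r = 0, u = 0; when r = pi/2, u = 1.
The integral becomes ∫ cos(u) du from 0 to 1, with antiderivative sin(u).
Back in r: F(r) = sin(sin(r)).
Then F(pi/2) - F(0) = (sin(1)) - (0) = sin(1).

sin(1)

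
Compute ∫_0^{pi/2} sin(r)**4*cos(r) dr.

Let u = sin(r), so du = cos(r) dr. When r = 0, u = 0; when r = pi/2, u = 1.
The integral becomes ∫ u**4 du from 0 to 1, with antiderivative u**5/5.
Back in r: F(r) = sin(r)**5/5.
Then F(pi/2) - F(0) = (1/5) - (0) = 1/5.

1/5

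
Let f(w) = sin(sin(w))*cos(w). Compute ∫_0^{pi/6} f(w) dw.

1 - cos(1/2)

Let u = sin(w), so du = cos(w) dw. When w = 0, u = 0; when w = pi/6, u = 1/2.
The integral becomes ∫ sin(u) du from 0 to 1/2, with antiderivative -cos(u).
Back in w: F(w) = -cos(sin(w)).
Then F(pi/6) - F(0) = (-cos(1/2)) - (-1) = 1 - cos(1/2).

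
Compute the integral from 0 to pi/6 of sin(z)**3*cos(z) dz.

Let u = sin(z), so du = cos(z) dz. When z = 0, u = 0; when z = pi/6, u = 1/2.
The integral becomes ∫ u**3 du from 0 to 1/2, with antiderivative u**4/4.
Back in z: F(z) = sin(z)**4/4.
Then F(pi/6) - F(0) = (1/64) - (0) = 1/64.

1/64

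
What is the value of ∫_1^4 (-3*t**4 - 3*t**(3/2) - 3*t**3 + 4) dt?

By the power rule, an antiderivative is F(t) = -6*t**(5/2)/5 - 3*t**5/5 - 3*t**4/4 + 4*t.
Then F(4) - F(1) = (-4144/5) - (29/20) = -3321/4.

-3321/4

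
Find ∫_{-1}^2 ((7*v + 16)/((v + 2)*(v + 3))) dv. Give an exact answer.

Factor the denominator: v**2 + 5*v + 6 = (v + 3)(v + 2).
Partial fractions: (7*v + 16)/((v + 2)*(v + 3)) = 5/(v + 3) + 2/(v + 2).
An antiderivative is F(v) = 2*log(v + 2) + 5*log(v + 3).
Then F(2) - F(-1) = (4*log(2) + 5*log(5)) - (log(32)) = -log(2) + 5*log(5).

-log(2) + 5*log(5)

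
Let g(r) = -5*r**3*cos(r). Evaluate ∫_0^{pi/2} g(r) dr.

-30 - 5*pi**3/8 + 15*pi

Integrate by parts 3 times (u = r^3, dv = -5*cos(r) dr).
An antiderivative is F(r) = -5*r**3*sin(r) - 15*r**2*cos(r) + 30*r*sin(r) + 30*cos(r).
Then F(pi/2) - F(0) = (5*pi*(24 - pi**2)/8) - (30) = -30 - 5*pi**3/8 + 15*pi.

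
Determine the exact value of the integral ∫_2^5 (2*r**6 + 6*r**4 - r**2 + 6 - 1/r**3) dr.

36365493/1400

By the power rule, an antiderivative is F(r) = 2*r**7/7 + 6*r**5/5 - r**3/3 + 6*r + 1/(2*r**2).
Then F(5) - F(2) = (27362771/1050) - (70921/840) = 36365493/1400.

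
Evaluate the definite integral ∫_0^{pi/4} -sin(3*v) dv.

An antiderivative is F(v) = cos(3*v)/3.
Then F(pi/4) - F(0) = (-sqrt(2)/6) - (1/3) = -1/3 - sqrt(2)/6.

-1/3 - sqrt(2)/6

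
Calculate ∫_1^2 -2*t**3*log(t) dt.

Integrate by parts once (u = ln t, dv = -2*t**3 dt).
An antiderivative is F(t) = -t**4*(4*log(t) - 1)/8.
Then F(2) - F(1) = (2 - 8*log(2)) - (1/8) = 15/8 - 8*log(2).

15/8 - 8*log(2)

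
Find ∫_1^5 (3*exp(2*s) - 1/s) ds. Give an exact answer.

-3*exp(2)/2 - log(5) + 3*exp(10)/2

An antiderivative is F(s) = 3*exp(2*s)/2 - log(s).
Then F(5) - F(1) = (-log(5) + 3*exp(10)/2) - (3*exp(2)/2) = -3*exp(2)/2 - log(5) + 3*exp(10)/2.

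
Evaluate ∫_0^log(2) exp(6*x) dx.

Let u = exp(x), so du = exp(x) dx. When x = 0, u = 1; when x = log(2), u = 2.
The integral becomes ∫ u**5 du from 1 to 2, with antiderivative u**6/6.
Back in x: F(x) = exp(6*x)/6.
Then F(log(2)) - F(0) = (32/3) - (1/6) = 21/2.

21/2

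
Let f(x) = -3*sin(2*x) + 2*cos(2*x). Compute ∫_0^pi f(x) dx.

An antiderivative is F(x) = sin(2*x) + 3*cos(2*x)/2.
Then F(pi) - F(0) = (3/2) - (3/2) = 0.

0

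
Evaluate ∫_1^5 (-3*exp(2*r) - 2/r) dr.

-3*exp(10)/2 - log(25) + 3*exp(2)/2

An antiderivative is F(r) = -3*exp(2*r)/2 - 2*log(r).
Then F(5) - F(1) = (-3*exp(10)/2 - log(25)) - (-3*exp(2)/2) = -3*exp(10)/2 - log(25) + 3*exp(2)/2.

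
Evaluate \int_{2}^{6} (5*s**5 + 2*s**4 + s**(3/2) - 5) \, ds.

-8*sqrt(2)/5 + 72*sqrt(6)/5 + 628564/15

By the power rule, an antiderivative is F(s) = 5*s**6/6 + 2*s**(5/2)/5 + 2*s**5/5 - 5*s.
Then F(6) - F(2) = (72*sqrt(6)/5 + 209802/5) - (8*sqrt(2)/5 + 842/15) = -8*sqrt(2)/5 + 72*sqrt(6)/5 + 628564/15.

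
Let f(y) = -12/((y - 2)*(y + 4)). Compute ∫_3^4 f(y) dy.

Factor the denominator: y**2 + 2*y - 8 = (y + 4)(y - 2).
Partial fractions: -12/((y - 2)*(y + 4)) = 2/(y + 4) - 2/(y - 2).
An antiderivative is F(y) = -2*log(y - 2) + 2*log(y + 4).
Then F(4) - F(3) = (log(16)) - (log(49)) = log(16/49).

log(16/49)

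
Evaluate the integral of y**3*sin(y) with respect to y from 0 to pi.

pi*(-6 + pi**2)

Integrate by parts 3 times (u = y^3, dv = sin(y) dy).
An antiderivative is F(y) = -y**3*cos(y) + 3*y**2*sin(y) + 6*y*cos(y) - 6*sin(y).
Then F(pi) - F(0) = (pi*(-6 + pi**2)) - (0) = pi*(-6 + pi**2).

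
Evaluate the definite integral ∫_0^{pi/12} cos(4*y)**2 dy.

Use the identity cos^2(4*y) = (1 + cos(8*y))/2.
An antiderivative is F(y) = y/2 + sin(8*y)/16.
Then F(pi/12) - F(0) = (sqrt(3)/32 + pi/24) - (0) = sqrt(3)/32 + pi/24.

sqrt(3)/32 + pi/24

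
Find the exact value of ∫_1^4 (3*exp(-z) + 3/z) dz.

An antiderivative is F(z) = 3*log(z) - 3*exp(-z).
Then F(4) - F(1) = (-3*exp(-4) + 6*log(2)) - (-3*exp(-1)) = -3*exp(-4) + 3*exp(-1) + 6*log(2).

-3*exp(-4) + 3*exp(-1) + 6*log(2)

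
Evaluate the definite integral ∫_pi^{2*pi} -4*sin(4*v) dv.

0

An antiderivative is F(v) = cos(4*v).
Then F(2*pi) - F(pi) = (1) - (1) = 0.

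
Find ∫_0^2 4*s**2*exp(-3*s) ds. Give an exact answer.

Integrate by parts twice (u = s^2, dv = 4*exp(-3*s) ds).
An antiderivative is F(s) = (-36*s**2 - 24*s - 8)*exp(-3*s)/27.
Then F(2) - F(0) = (-200*exp(-6)/27) - (-8/27) = 8/27 - 200*exp(-6)/27.

8/27 - 200*exp(-6)/27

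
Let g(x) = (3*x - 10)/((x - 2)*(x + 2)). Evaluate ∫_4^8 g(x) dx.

Factor the denominator: x**2 - 4 = (x + 2)(x - 2).
Partial fractions: (3*x - 10)/((x - 2)*(x + 2)) = 4/(x + 2) - 1/(x - 2).
An antiderivative is F(x) = -log(x - 2) + 4*log(x + 2).
Then F(8) - F(4) = (-log(3) + 3*log(2) + 4*log(5)) - (3*log(2) + 4*log(3)) = -5*log(3) + 4*log(5).

-5*log(3) + 4*log(5)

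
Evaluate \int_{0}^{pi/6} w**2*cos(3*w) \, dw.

-2/27 + pi**2/108

Integrate by parts twice (u = w^2, dv = cos(3*w) dw).
An antiderivative is F(w) = w**2*sin(3*w)/3 + 2*w*cos(3*w)/9 - 2*sin(3*w)/27.
Then F(pi/6) - F(0) = (-2/27 + pi**2/108) - (0) = -2/27 + pi**2/108.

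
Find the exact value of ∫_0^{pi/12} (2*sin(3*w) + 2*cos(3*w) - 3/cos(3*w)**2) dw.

-1/3

An antiderivative is F(w) = 2*sin(3*w)/3 - 2*cos(3*w)/3 - tan(3*w).
Then F(pi/12) - F(0) = (-1) - (-2/3) = -1/3.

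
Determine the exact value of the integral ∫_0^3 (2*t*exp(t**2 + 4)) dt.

-exp(4) + exp(13)

Let u = t**2 + 4, so du = 2*t dt. When t = 0, u = 4; when t = 3, u = 13.
The integral becomes ∫ exp(u) du from 4 to 13, with antiderivative exp(u).
Back in t: F(t) = exp(t**2 + 4).
Then F(3) - F(0) = (exp(13)) - (exp(4)) = -exp(4) + exp(13).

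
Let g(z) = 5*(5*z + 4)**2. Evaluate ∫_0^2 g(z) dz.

2680/3

Let u = 5*z + 4, so du = 5 dz. When z = 0, u = 4; when z = 2, u = 14.
The integral becomes ∫ u**2 du from 4 to 14, with antiderivative u**3/3.
Back in z: F(z) = (5*z + 4)**3/3.
Then F(2) - F(0) = (2744/3) - (64/3) = 2680/3.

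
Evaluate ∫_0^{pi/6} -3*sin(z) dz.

-3 + 3*sqrt(3)/2

An antiderivative is F(z) = 3*cos(z).
Then F(pi/6) - F(0) = (3*sqrt(3)/2) - (3) = -3 + 3*sqrt(3)/2.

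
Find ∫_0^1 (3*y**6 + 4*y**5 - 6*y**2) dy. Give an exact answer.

-19/21

By the power rule, an antiderivative is F(y) = 3*y**7/7 + 2*y**6/3 - 2*y**3.
Then F(1) - F(0) = (-19/21) - (0) = -19/21.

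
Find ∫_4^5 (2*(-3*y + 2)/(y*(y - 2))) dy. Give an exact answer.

-4*log(3) - 2*log(5) + 8*log(2)

Factor the denominator: y**2 - 2*y = y(y - 2).
Partial fractions: 2*(-3*y + 2)/(y*(y - 2)) = -2/y - 4/(y - 2).
An antiderivative is F(y) = -2*log(y) - 4*log(y - 2).
Then F(5) - F(4) = (-4*log(3) - 2*log(5)) - (-8*log(2)) = -4*log(3) - 2*log(5) + 8*log(2).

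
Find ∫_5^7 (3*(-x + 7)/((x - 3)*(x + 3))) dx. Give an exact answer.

Factor the denominator: x**2 - 9 = (x + 3)(x - 3).
Partial fractions: 3*(-x + 7)/((x - 3)*(x + 3)) = -5/(x + 3) + 2/(x - 3).
An antiderivative is F(x) = 2*log(x - 3) - 5*log(x + 3).
Then F(7) - F(5) = (-5*log(5) - log(2)) - (-13*log(2)) = -5*log(5) + 12*log(2).

-5*log(5) + 12*log(2)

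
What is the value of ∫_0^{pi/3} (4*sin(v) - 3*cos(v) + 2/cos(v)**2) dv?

sqrt(3)/2 + 2

An antiderivative is F(v) = -3*sin(v) - 4*cos(v) + 2*tan(v).
Then F(pi/3) - F(0) = (-2 + sqrt(3)/2) - (-4) = sqrt(3)/2 + 2.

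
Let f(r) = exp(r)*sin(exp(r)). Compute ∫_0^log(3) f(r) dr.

cos(1) - cos(3)

Let u = exp(r), so du = exp(r) dr. When r = 0, u = 1; when r = log(3), u = 3.
The integral becomes ∫ sin(u) du from 1 to 3, with antiderivative -cos(u).
Back in r: F(r) = -cos(exp(r)).
Then F(log(3)) - F(0) = (-cos(3)) - (-cos(1)) = cos(1) - cos(3).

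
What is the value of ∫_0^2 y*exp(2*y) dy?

1/4 + 3*exp(4)/4

Integrate by parts once (u = y, dv = exp(2*y) dy).
An antiderivative is F(y) = (2*y - 1)*exp(2*y)/4.
Then F(2) - F(0) = (3*exp(4)/4) - (-1/4) = 1/4 + 3*exp(4)/4.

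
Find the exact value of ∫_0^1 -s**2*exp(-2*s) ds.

Integrate by parts twice (u = s^2, dv = -exp(-2*s) ds).
An antiderivative is F(s) = (2*s**2 + 2*s + 1)*exp(-2*s)/4.
Then F(1) - F(0) = (5*exp(-2)/4) - (1/4) = (5 - exp(2))*exp(-2)/4.

(5 - exp(2))*exp(-2)/4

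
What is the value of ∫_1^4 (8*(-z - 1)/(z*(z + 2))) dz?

Factor the denominator: z**2 + 2*z = (z + 2)z.
Partial fractions: 8*(-z - 1)/(z*(z + 2)) = -4/(z + 2) - 4/z.
An antiderivative is F(z) = -4*log(z) - 4*log(z + 2).
Then F(4) - F(1) = (-12*log(2) - 4*log(3)) - (-log(81)) = -12*log(2).

-12*log(2)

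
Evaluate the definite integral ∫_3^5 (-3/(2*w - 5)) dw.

-3*log(5)/2

An antiderivative is F(w) = -3*log(2*w - 5)/2.
Then F(5) - F(3) = (-3*log(5)/2) - (0) = -3*log(5)/2.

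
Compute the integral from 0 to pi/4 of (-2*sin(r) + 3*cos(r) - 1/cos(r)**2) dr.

-3 + 5*sqrt(2)/2

An antiderivative is F(r) = 3*sin(r) + 2*cos(r) - tan(r).
Then F(pi/4) - F(0) = (-1 + 5*sqrt(2)/2) - (2) = -3 + 5*sqrt(2)/2.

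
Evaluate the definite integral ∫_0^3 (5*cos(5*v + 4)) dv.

Let u = 5*v + 4, so du = 5 dv. When v = 0, u = 4; when v = 3, u = 19.
The integral becomes ∫ cos(u) du from 4 to 19, with antiderivative sin(u).
Back in v: F(v) = sin(5*v + 4).
Then F(3) - F(0) = (sin(19)) - (sin(4)) = sin(19) - sin(4).

sin(19) - sin(4)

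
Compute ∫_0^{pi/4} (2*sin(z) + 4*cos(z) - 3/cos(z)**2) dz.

An antiderivative is F(z) = 4*sin(z) - 2*cos(z) - 3*tan(z).
Then F(pi/4) - F(0) = (-3 + sqrt(2)) - (-2) = -1 + sqrt(2).

-1 + sqrt(2)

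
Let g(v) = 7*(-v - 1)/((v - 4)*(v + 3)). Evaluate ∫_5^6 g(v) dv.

log(2/81)

Factor the denominator: v**2 - v - 12 = (v + 3)(v - 4).
Partial fractions: 7*(-v - 1)/((v - 4)*(v + 3)) = -2/(v + 3) - 5/(v - 4).
An antiderivative is F(v) = -5*log(v - 4) - 2*log(v + 3).
Then F(6) - F(5) = (-4*log(3) - 5*log(2)) - (-log(64)) = log(2/81).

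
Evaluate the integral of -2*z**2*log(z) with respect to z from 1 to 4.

14 - 256*log(2)/3

Integrate by parts once (u = ln z, dv = -2*z**2 dz).
An antiderivative is F(z) = -2*z**3*(3*log(z) - 1)/9.
Then F(4) - F(1) = (128/9 - 256*log(2)/3) - (2/9) = 14 - 256*log(2)/3.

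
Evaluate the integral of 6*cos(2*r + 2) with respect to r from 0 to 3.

Let u = 2*r + 2, so du = 2 dr. When r = 0, u = 2; when r = 3, u = 8.
The integral becomes 3·∫ cos(u) du from 2 to 8, with antiderivative 3*sin(u).
Back in r: F(r) = 3*sin(2*r + 2).
Then F(3) - F(0) = (3*sin(8)) - (3*sin(2)) = -3*sin(2) + 3*sin(8).

-3*sin(2) + 3*sin(8)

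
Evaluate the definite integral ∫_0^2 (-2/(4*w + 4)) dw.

An antiderivative is F(w) = -log(4*w + 4)/2.
Then F(2) - F(0) = (-log(12)/2) - (-log(2)) = -log(12)/2 + log(2).

-log(12)/2 + log(2)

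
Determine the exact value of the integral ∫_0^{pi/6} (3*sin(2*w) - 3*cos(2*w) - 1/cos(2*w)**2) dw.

3/4 - 5*sqrt(3)/4

An antiderivative is F(w) = -3*sin(2*w)/2 - 3*cos(2*w)/2 - tan(2*w)/2.
Then F(pi/6) - F(0) = (-5*sqrt(3)/4 - 3/4) - (-3/2) = 3/4 - 5*sqrt(3)/4.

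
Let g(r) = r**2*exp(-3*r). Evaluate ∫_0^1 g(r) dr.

2/27 - 17*exp(-3)/27

Integrate by parts twice (u = r^2, dv = exp(-3*r) dr).
An antiderivative is F(r) = (-9*r**2 - 6*r - 2)*exp(-3*r)/27.
Then F(1) - F(0) = (-17*exp(-3)/27) - (-2/27) = 2/27 - 17*exp(-3)/27.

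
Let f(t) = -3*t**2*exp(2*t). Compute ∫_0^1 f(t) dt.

Integrate by parts twice (u = t^2, dv = -3*exp(2*t) dt).
An antiderivative is F(t) = (-6*t**2 + 6*t - 3)*exp(2*t)/4.
Then F(1) - F(0) = (-3*exp(2)/4) - (-3/4) = 3/4 - 3*exp(2)/4.

3/4 - 3*exp(2)/4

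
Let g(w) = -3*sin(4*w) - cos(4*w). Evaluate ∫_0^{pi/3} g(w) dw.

An antiderivative is F(w) = -sin(4*w)/4 + 3*cos(4*w)/4.
Then F(pi/3) - F(0) = (-3/8 + sqrt(3)/8) - (3/4) = -9/8 + sqrt(3)/8.

-9/8 + sqrt(3)/8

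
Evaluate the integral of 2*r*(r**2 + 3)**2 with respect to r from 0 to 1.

Let u = r**2 + 3, so du = 2*r dr. When r = 0, u = 3; when r = 1, u = 4.
The integral becomes ∫ u**2 du from 3 to 4, with antiderivative u**3/3.
Back in r: F(r) = (r**2 + 3)**3/3.
Then F(1) - F(0) = (64/3) - (9) = 37/3.

37/3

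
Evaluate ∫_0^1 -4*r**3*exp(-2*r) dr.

-3/2 + 19*exp(-2)/2

Integrate by parts 3 times (u = r^3, dv = -4*exp(-2*r) dr).
An antiderivative is F(r) = (4*r**3 + 6*r**2 + 6*r + 3)*exp(-2*r)/2.
Then F(1) - F(0) = (19*exp(-2)/2) - (3/2) = -3/2 + 19*exp(-2)/2.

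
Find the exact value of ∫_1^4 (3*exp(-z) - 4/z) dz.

-8*log(2) - 3*exp(-4) + 3*exp(-1)

An antiderivative is F(z) = -4*log(z) - 3*exp(-z).
Then F(4) - F(1) = (-8*log(2) - 3*exp(-4)) - (-3*exp(-1)) = -8*log(2) - 3*exp(-4) + 3*exp(-1).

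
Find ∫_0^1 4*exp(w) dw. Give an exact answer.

-4 + 4*E

An antiderivative is F(w) = 4*exp(w).
Then F(1) - F(0) = (4*E) - (4) = -4 + 4*E.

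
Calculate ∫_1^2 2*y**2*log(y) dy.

Integrate by parts once (u = ln y, dv = 2*y**2 dy).
An antiderivative is F(y) = 2*y**3*(3*log(y) - 1)/9.
Then F(2) - F(1) = (-16/9 + 16*log(2)/3) - (-2/9) = -14/9 + 16*log(2)/3.

-14/9 + 16*log(2)/3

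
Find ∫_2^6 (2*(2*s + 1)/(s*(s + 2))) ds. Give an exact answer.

Factor the denominator: s**2 + 2*s = (s + 2)s.
Partial fractions: 2*(2*s + 1)/(s*(s + 2)) = 3/(s + 2) + 1/s.
An antiderivative is F(s) = log(s) + 3*log(s + 2).
Then F(6) - F(2) = (log(3) + 10*log(2)) - (7*log(2)) = log(24).

log(24)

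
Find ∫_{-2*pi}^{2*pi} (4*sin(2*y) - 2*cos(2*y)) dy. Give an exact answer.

An antiderivative is F(y) = -sin(2*y) - 2*cos(2*y).
Then F(2*pi) - F(-2*pi) = (-2) - (-2) = 0.

0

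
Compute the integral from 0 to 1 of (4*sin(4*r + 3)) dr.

cos(3) - cos(7)

Let u = 4*r + 3, so du = 4 dr. When r = 0, u = 3; when r = 1, u = 7.
The integral becomes ∫ sin(u) du from 3 to 7, with antiderivative -cos(u).
Back in r: F(r) = -cos(4*r + 3).
Then F(1) - F(0) = (-cos(7)) - (-cos(3)) = cos(3) - cos(7).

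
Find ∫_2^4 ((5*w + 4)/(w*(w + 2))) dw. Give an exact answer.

Factor the denominator: w**2 + 2*w = (w + 2)w.
Partial fractions: (5*w + 4)/(w*(w + 2)) = 3/(w + 2) + 2/w.
An antiderivative is F(w) = 2*log(w) + 3*log(w + 2).
Then F(4) - F(2) = (3*log(3) + 7*log(2)) - (8*log(2)) = log(27/2).

log(27/2)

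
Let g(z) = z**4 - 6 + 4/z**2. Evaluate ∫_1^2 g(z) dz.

11/5

By the power rule, an antiderivative is F(z) = z**5/5 - 6*z - 4/z.
Then F(2) - F(1) = (-38/5) - (-49/5) = 11/5.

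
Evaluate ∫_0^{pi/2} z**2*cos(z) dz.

-2 + pi**2/4

Integrate by parts twice (u = z^2, dv = cos(z) dz).
An antiderivative is F(z) = z**2*sin(z) + 2*z*cos(z) - 2*sin(z).
Then F(pi/2) - F(0) = (-2 + pi**2/4) - (0) = -2 + pi**2/4.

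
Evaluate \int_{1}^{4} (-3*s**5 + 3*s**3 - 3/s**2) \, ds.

-3717/2

By the power rule, an antiderivative is F(s) = -s**6/2 + 3*s**4/4 + 3/s.
Then F(4) - F(1) = (-7421/4) - (13/4) = -3717/2.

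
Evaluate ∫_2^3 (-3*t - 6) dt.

-27/2

By the power rule, an antiderivative is F(t) = -3*t**2/2 - 6*t.
Then F(3) - F(2) = (-63/2) - (-18) = -27/2.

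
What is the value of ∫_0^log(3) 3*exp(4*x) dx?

60

Let u = exp(x), so du = exp(x) dx. When x = 0, u = 1; when x = log(3), u = 3.
The integral becomes 3·∫ u**3 du from 1 to 3, with antiderivative 3*u**4/4.
Back in x: F(x) = 3*exp(4*x)/4.
Then F(log(3)) - F(0) = (243/4) - (3/4) = 60.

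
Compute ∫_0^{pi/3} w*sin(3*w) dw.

pi/9

Integrate by parts once (u = w, dv = sin(3*w) dw).
An antiderivative is F(w) = -w*cos(3*w)/3 + sin(3*w)/9.
Then F(pi/3) - F(0) = (pi/9) - (0) = pi/9.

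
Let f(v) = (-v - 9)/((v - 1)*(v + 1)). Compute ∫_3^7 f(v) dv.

-5*log(3) + 4*log(2)

Factor the denominator: v**2 - 1 = (v + 1)(v - 1).
Partial fractions: (-v - 9)/((v - 1)*(v + 1)) = 4/(v + 1) - 5/(v - 1).
An antiderivative is F(v) = -5*log(v - 1) + 4*log(v + 1).
Then F(7) - F(3) = (-5*log(3) + 7*log(2)) - (log(8)) = -5*log(3) + 4*log(2).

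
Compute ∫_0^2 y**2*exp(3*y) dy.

Integrate by parts twice (u = y^2, dv = exp(3*y) dy).
An antiderivative is F(y) = (9*y**2 - 6*y + 2)*exp(3*y)/27.
Then F(2) - F(0) = (26*exp(6)/27) - (2/27) = -2/27 + 26*exp(6)/27.

-2/27 + 26*exp(6)/27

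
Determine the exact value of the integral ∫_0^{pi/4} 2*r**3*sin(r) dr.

Integrate by parts 3 times (u = r^3, dv = 2*sin(r) dr).
An antiderivative is F(r) = -2*r**3*cos(r) + 6*r**2*sin(r) + 12*r*cos(r) - 12*sin(r).
Then F(pi/4) - F(0) = (sqrt(2)*(-384 - pi**3 + 12*pi**2 + 96*pi)/64) - (0) = sqrt(2)*(-384 - pi**3 + 12*pi**2 + 96*pi)/64.

sqrt(2)*(-384 - pi**3 + 12*pi**2 + 96*pi)/64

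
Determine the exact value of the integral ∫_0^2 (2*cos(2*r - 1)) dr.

Let u = 2*r - 1, so du = 2 dr. When r = 0, u = -1; when r = 2, u = 3.
The integral becomes ∫ cos(u) du from -1 to 3, with antiderivative sin(u).
Back in r: F(r) = sin(2*r - 1).
Then F(2) - F(0) = (sin(3)) - (-sin(1)) = sin(3) + sin(1).

sin(3) + sin(1)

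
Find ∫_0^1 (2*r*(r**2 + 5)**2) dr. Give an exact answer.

Let u = r**2 + 5, so du = 2*r dr. When r = 0, u = 5; when r = 1, u = 6.
The integral becomes ∫ u**2 du from 5 to 6, with antiderivative u**3/3.
Back in r: F(r) = (r**2 + 5)**3/3.
Then F(1) - F(0) = (72) - (125/3) = 91/3.

91/3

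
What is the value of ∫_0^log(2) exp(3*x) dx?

Let u = exp(x), so du = exp(x) dx. When x = 0, u = 1; when x = log(2), u = 2.
The integral becomes ∫ u**2 du from 1 to 2, with antiderivative u**3/3.
Back in x: F(x) = exp(3*x)/3.
Then F(log(2)) - F(0) = (8/3) - (1/3) = 7/3.

7/3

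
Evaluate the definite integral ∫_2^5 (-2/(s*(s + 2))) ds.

Factor the denominator: s**2 + 2*s = (s + 2)s.
Partial fractions: -2/(s*(s + 2)) = 1/(s + 2) - 1/s.
An antiderivative is F(s) = -log(s) + log(s + 2).
Then F(5) - F(2) = (log(7/5)) - (log(2)) = log(7/10).

log(7/10)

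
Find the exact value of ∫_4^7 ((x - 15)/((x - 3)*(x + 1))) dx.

Factor the denominator: x**2 - 2*x - 3 = (x + 1)(x - 3).
Partial fractions: (x - 15)/((x - 3)*(x + 1)) = 4/(x + 1) - 3/(x - 3).
An antiderivative is F(x) = -3*log(x - 3) + 4*log(x + 1).
Then F(7) - F(4) = (log(64)) - (4*log(5)) = -4*log(5) + 6*log(2).

-4*log(5) + 6*log(2)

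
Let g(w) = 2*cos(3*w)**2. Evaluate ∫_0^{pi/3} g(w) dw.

Use the identity cos^2(3*w) = (1 + cos(6*w))/2.
An antiderivative is F(w) = w + sin(6*w)/6.
Then F(pi/3) - F(0) = (pi/3) - (0) = pi/3.

pi/3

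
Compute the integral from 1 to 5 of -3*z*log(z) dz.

18 - 75*log(5)/2

Integrate by parts once (u = ln z, dv = -3*z dz).
An antiderivative is F(z) = -3*z**2*(2*log(z) - 1)/4.
Then F(5) - F(1) = (75/4 - 75*log(5)/2) - (3/4) = 18 - 75*log(5)/2.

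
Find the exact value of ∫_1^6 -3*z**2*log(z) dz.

Integrate by parts once (u = ln z, dv = -3*z**2 dz).
An antiderivative is F(z) = -z**3*(3*log(z) - 1)/3.
Then F(6) - F(1) = (-216*log(3) - 216*log(2) + 72) - (1/3) = -216*log(3) - 216*log(2) + 215/3.

-216*log(3) - 216*log(2) + 215/3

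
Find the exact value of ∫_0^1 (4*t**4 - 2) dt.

By the power rule, an antiderivative is F(t) = 4*t**5/5 - 2*t.
Then F(1) - F(0) = (-6/5) - (0) = -6/5.

-6/5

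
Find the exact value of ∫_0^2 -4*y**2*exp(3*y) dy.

8/27 - 104*exp(6)/27

Integrate by parts twice (u = y^2, dv = -4*exp(3*y) dy).
An antiderivative is F(y) = (-36*y**2 + 24*y - 8)*exp(3*y)/27.
Then F(2) - F(0) = (-104*exp(6)/27) - (-8/27) = 8/27 - 104*exp(6)/27.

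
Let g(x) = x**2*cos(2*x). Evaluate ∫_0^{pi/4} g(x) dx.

-1/4 + pi**2/32

Integrate by parts twice (u = x^2, dv = cos(2*x) dx).
An antiderivative is F(x) = x**2*sin(2*x)/2 + x*cos(2*x)/2 - sin(2*x)/4.
Then F(pi/4) - F(0) = (-1/4 + pi**2/32) - (0) = -1/4 + pi**2/32.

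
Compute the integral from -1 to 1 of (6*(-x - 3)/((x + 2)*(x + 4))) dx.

Factor the denominator: x**2 + 6*x + 8 = (x + 4)(x + 2).
Partial fractions: 6*(-x - 3)/((x + 2)*(x + 4)) = -3/(x + 4) - 3/(x + 2).
An antiderivative is F(x) = -3*log(x + 2) - 3*log(x + 4).
Then F(1) - F(-1) = (-3*log(5) - 3*log(3)) - (-log(27)) = -3*log(5).

-3*log(5)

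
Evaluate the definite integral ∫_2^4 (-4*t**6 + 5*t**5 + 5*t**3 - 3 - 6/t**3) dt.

-631199/112

By the power rule, an antiderivative is F(t) = -4*t**7/7 + 5*t**6/6 + 5*t**4/4 - 3*t + 3/t**2.
Then F(4) - F(2) = (-1895297/336) - (-425/84) = -631199/112.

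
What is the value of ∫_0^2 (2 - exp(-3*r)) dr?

exp(-6)/3 + 11/3

An antiderivative is F(r) = 2*r + exp(-3*r)/3.
Then F(2) - F(0) = (exp(-6)/3 + 4) - (1/3) = exp(-6)/3 + 11/3.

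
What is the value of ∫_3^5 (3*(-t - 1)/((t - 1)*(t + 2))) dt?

Factor the denominator: t**2 + t - 2 = (t + 2)(t - 1).
Partial fractions: 3*(-t - 1)/((t - 1)*(t + 2)) = -1/(t + 2) - 2/(t - 1).
An antiderivative is F(t) = -2*log(t - 1) - log(t + 2).
Then F(5) - F(3) = (-4*log(2) - log(7)) - (-log(20)) = log(5/28).

log(5/28)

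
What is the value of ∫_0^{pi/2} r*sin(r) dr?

1

Integrate by parts once (u = r, dv = sin(r) dr).
An antiderivative is F(r) = -r*cos(r) + sin(r).
Then F(pi/2) - F(0) = (1) - (0) = 1.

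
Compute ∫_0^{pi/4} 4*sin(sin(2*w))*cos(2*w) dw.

Let u = sin(2*w), so du = 2*cos(2*w) dw. When w = 0, u = 0; when w = pi/4, u = 1.
The integral becomes 2·∫ sin(u) du from 0 to 1, with antiderivative -2*cos(u).
Back in w: F(w) = -2*cos(sin(2*w)).
Then F(pi/4) - F(0) = (-2*cos(1)) - (-2) = 2 - 2*cos(1).

2 - 2*cos(1)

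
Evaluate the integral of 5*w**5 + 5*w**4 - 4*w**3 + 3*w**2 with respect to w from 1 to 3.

2384/3

By the power rule, an antiderivative is F(w) = 5*w**6/6 + w**5 - w**4 + w**3.
Then F(3) - F(1) = (1593/2) - (11/6) = 2384/3.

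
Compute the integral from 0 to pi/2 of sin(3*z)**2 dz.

pi/4

Use the identity sin^2(3*z) = (1 - cos(6*z))/2.
An antiderivative is F(z) = z/2 - sin(6*z)/12.
Then F(pi/2) - F(0) = (pi/4) - (0) = pi/4.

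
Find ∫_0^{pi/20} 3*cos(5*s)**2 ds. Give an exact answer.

3/20 + 3*pi/40

Use the identity cos^2(5*s) = (1 + cos(10*s))/2.
An antiderivative is F(s) = 3*s/2 + 3*sin(10*s)/20.
Then F(pi/20) - F(0) = (3/20 + 3*pi/40) - (0) = 3/20 + 3*pi/40.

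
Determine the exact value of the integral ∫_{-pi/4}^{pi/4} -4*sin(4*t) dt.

0

An antiderivative is F(t) = cos(4*t).
Then F(pi/4) - F(-pi/4) = (-1) - (-1) = 0.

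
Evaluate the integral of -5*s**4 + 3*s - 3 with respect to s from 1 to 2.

By the power rule, an antiderivative is F(s) = -s**5 + 3*s**2/2 - 3*s.
Then F(2) - F(1) = (-32) - (-5/2) = -59/2.

-59/2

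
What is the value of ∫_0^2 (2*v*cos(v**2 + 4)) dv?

Let u = v**2 + 4, so du = 2*v dv. When v = 0, u = 4; when v = 2, u = 8.
The integral becomes ∫ cos(u) du from 4 to 8, with antiderivative sin(u).
Back in v: F(v) = sin(v**2 + 4).
Then F(2) - F(0) = (sin(8)) - (sin(4)) = -sin(4) + sin(8).

-sin(4) + sin(8)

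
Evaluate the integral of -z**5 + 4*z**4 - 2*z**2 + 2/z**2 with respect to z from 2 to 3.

By the power rule, an antiderivative is F(z) = -z**6/6 + 4*z**5/5 - 2*z**3/3 - 2/z.
Then F(3) - F(2) = (1627/30) - (43/5) = 1369/30.

1369/30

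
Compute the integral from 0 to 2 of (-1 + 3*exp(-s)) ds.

1 - 3*exp(-2)

An antiderivative is F(s) = -s - 3*exp(-s).
Then F(2) - F(0) = (-2 - 3*exp(-2)) - (-3) = 1 - 3*exp(-2).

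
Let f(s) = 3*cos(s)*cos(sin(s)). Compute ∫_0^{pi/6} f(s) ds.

Let u = sin(s), so du = cos(s) ds. When s = 0, u = 0; when s = pi/6, u = 1/2.
The integral becomes 3·∫ cos(u) du from 0 to 1/2, with antiderivative 3*sin(u).
Back in s: F(s) = 3*sin(sin(s)).
Then F(pi/6) - F(0) = (3*sin(1/2)) - (0) = 3*sin(1/2).

3*sin(1/2)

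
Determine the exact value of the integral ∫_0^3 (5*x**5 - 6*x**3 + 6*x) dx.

513

By the power rule, an antiderivative is F(x) = 5*x**6/6 - 3*x**4/2 + 3*x**2.
Then F(3) - F(0) = (513) - (0) = 513.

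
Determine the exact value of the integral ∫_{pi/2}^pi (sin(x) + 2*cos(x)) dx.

-1

An antiderivative is F(x) = 2*sin(x) - cos(x).
Then F(pi) - F(pi/2) = (1) - (2) = -1.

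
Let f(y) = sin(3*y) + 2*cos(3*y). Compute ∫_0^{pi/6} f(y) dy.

An antiderivative is F(y) = 2*sin(3*y)/3 - cos(3*y)/3.
Then F(pi/6) - F(0) = (2/3) - (-1/3) = 1.

1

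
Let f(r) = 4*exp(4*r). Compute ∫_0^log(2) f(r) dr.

15

Let u = exp(r), so du = exp(r) dr. When r = 0, u = 1; when r = log(2), u = 2.
The integral becomes 4·∫ u**3 du from 1 to 2, with antiderivative u**4.
Back in r: F(r) = exp(4*r).
Then F(log(2)) - F(0) = (16) - (1) = 15.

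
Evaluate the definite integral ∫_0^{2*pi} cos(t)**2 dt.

Use the identity cos^2(t) = (1 + cos(2*t))/2.
An antiderivative is F(t) = t/2 + sin(2*t)/4.
Then F(2*pi) - F(0) = (pi) - (0) = pi.

pi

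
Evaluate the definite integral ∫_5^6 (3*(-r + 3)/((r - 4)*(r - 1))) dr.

Factor the denominator: r**2 - 5*r + 4 = (r - 1)(r - 4).
Partial fractions: 3*(-r + 3)/((r - 4)*(r - 1)) = -2/(r - 1) - 1/(r - 4).
An antiderivative is F(r) = -log(r - 4) - 2*log(r - 1).
Then F(6) - F(5) = (-log(50)) - (-log(16)) = log(8/25).

log(8/25)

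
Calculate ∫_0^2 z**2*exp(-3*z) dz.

Integrate by parts twice (u = z^2, dv = exp(-3*z) dz).
An antiderivative is F(z) = (-9*z**2 - 6*z - 2)*exp(-3*z)/27.
Then F(2) - F(0) = (-50*exp(-6)/27) - (-2/27) = 2/27 - 50*exp(-6)/27.

2/27 - 50*exp(-6)/27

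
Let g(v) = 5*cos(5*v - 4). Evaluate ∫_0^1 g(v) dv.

sin(4) + sin(1)

Let u = 5*v - 4, so du = 5 dv. When v = 0, u = -4; when v = 1, u = 1.
The integral becomes ∫ cos(u) du from -4 to 1, with antiderivative sin(u).
Back in v: F(v) = sin(5*v - 4).
Then F(1) - F(0) = (sin(1)) - (-sin(4)) = sin(4) + sin(1).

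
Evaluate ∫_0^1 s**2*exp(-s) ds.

2 - 5*exp(-1)

Integrate by parts twice (u = s^2, dv = exp(-s) ds).
An antiderivative is F(s) = (-s**2 - 2*s - 2)*exp(-s).
Then F(1) - F(0) = (-5*exp(-1)) - (-2) = 2 - 5*exp(-1).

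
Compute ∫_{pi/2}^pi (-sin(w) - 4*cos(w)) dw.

3

An antiderivative is F(w) = -4*sin(w) + cos(w).
Then F(pi) - F(pi/2) = (-1) - (-4) = 3.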